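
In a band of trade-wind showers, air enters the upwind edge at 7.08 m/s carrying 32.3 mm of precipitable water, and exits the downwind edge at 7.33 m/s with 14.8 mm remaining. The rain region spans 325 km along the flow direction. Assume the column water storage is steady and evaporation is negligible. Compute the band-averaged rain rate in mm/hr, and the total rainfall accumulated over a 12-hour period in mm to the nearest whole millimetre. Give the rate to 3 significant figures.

R ≈ 1.33 mm/hr; total ≈ 16 mm

Column moisture flux per unit crosswind length is F = V × PW.
Inflow: F_in = 7.08 × 32.3 = 228.684 mm·m/s
Outflow: F_out = 7.33 × 14.8 = 108.484 mm·m/s
Steady-state rate R = (F_in − F_out)/L = (228.684 − 108.484) / 325000 m = 3.698e-04 mm/s.
R = 3.698e-04 × 3600 = 1.33 mm/hr.
Over 12 h: total = 1.33 × 12 = 15.96 ≈ 16 mm.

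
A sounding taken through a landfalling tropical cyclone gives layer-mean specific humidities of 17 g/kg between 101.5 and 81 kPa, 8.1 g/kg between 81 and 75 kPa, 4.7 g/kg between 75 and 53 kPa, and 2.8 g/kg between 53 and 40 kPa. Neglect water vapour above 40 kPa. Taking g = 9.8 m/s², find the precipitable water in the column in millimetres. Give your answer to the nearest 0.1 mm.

Precipitable water is the column-integrated vapour mass per unit area: PW = (1/g) Σ q̄ Δp, with q in kg/kg and Δp in Pa (1 kg/m² of water = 1 mm).
Layer 101.5–81 kPa: Δp = 205 hPa = 20500 Pa, q̄ = 0.017 kg/kg → 0.017 × 20500 / 9.8 = 35.56 mm
Layer 81–75 kPa: Δp = 60 hPa = 6000 Pa, q̄ = 0.0081 kg/kg → 0.0081 × 6000 / 9.8 = 4.96 mm
Layer 75–53 kPa: Δp = 220 hPa = 22000 Pa, q̄ = 0.0047 kg/kg → 0.0047 × 22000 / 9.8 = 10.55 mm
Layer 53–40 kPa: Δp = 130 hPa = 13000 Pa, q̄ = 0.0028 kg/kg → 0.0028 × 13000 / 9.8 = 3.71 mm
PW = 35.56 + 4.96 + 10.55 + 3.71 = 54.78 ≈ 54.8 mm.

PW ≈ 54.8 mm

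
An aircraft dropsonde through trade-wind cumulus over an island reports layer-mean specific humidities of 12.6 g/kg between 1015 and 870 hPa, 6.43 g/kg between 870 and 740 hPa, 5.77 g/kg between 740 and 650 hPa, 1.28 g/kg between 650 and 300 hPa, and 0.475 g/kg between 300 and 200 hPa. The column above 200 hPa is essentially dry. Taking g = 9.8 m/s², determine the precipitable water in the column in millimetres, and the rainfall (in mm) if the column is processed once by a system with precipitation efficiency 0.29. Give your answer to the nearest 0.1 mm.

PW ≈ 37.5 mm; rainfall ≈ 10.9 mm

Precipitable water is the column-integrated vapour mass per unit area: PW = (1/g) Σ q̄ Δp, with q in kg/kg and Δp in Pa (1 kg/m² of water = 1 mm).
Layer 1015–870 hPa: Δp = 145 hPa = 14500 Pa, q̄ = 0.0126 kg/kg → 0.0126 × 14500 / 9.8 = 18.64 mm
Layer 870–740 hPa: Δp = 130 hPa = 13000 Pa, q̄ = 0.00643 kg/kg → 0.00643 × 13000 / 9.8 = 8.53 mm
Layer 740–650 hPa: Δp = 90 hPa = 9000 Pa, q̄ = 0.00577 kg/kg → 0.00577 × 9000 / 9.8 = 5.30 mm
Layer 650–300 hPa: Δp = 350 hPa = 35000 Pa, q̄ = 0.00128 kg/kg → 0.00128 × 35000 / 9.8 = 4.57 mm
Layer 300–200 hPa: Δp = 100 hPa = 10000 Pa, q̄ = 0.000475 kg/kg → 0.000475 × 10000 / 9.8 = 0.48 mm
PW = 18.64 + 8.53 + 5.30 + 4.57 + 0.48 = 37.52 ≈ 37.5 mm.
Rainfall = ε × PW = 0.29 × 37.5 = 10.9 mm.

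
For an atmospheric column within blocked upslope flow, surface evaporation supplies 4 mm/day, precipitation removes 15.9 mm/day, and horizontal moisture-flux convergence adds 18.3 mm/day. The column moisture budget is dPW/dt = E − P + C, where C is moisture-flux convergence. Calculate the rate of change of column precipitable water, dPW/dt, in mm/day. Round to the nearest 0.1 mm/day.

dPW/dt = E − P + C = 4 − 15.9 + (18.3) = 6.4 mm/day.

dPW/dt ≈ 6.4 mm/day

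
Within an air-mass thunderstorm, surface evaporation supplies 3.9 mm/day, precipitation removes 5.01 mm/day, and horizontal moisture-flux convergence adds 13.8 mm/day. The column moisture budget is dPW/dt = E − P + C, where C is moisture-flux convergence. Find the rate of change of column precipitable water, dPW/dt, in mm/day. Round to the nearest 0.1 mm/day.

dPW/dt = E − P + C = 3.9 − 5.01 + (13.8) = 12.7 mm/day.

dPW/dt ≈ 12.7 mm/day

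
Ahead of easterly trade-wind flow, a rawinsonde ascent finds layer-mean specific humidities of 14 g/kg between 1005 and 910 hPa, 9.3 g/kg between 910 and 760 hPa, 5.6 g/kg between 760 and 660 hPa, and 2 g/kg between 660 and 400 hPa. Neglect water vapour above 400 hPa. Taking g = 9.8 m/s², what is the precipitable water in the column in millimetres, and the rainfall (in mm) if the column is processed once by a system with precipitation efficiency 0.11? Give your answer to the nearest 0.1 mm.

Precipitable water is the column-integrated vapour mass per unit area: PW = (1/g) Σ q̄ Δp, with q in kg/kg and Δp in Pa (1 kg/m² of water = 1 mm).
Layer 1005–910 hPa: Δp = 95 hPa = 9500 Pa, q̄ = 0.014 kg/kg → 0.014 × 9500 / 9.8 = 13.57 mm
Layer 910–760 hPa: Δp = 150 hPa = 15000 Pa, q̄ = 0.0093 kg/kg → 0.0093 × 15000 / 9.8 = 14.23 mm
Layer 760–660 hPa: Δp = 100 hPa = 10000 Pa, q̄ = 0.0056 kg/kg → 0.0056 × 10000 / 9.8 = 5.71 mm
Layer 660–400 hPa: Δp = 260 hPa = 26000 Pa, q̄ = 0.002 kg/kg → 0.002 × 26000 / 9.8 = 5.31 mm
PW = 13.57 + 14.23 + 5.71 + 5.31 = 38.82 ≈ 38.8 mm.
Rainfall = ε × PW = 0.11 × 38.8 = 4.3 mm.

PW ≈ 38.8 mm; rainfall ≈ 4.3 mm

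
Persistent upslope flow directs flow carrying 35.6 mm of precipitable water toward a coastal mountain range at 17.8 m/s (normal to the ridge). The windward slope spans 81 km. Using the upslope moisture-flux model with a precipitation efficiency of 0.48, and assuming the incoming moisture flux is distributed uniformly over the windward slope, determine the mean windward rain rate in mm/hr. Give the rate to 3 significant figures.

R ≈ 13.5 mm/hr

Incoming column moisture flux per unit ridge length: F = V × PW = 17.8 × 35.6 = 633.68 mm·m/s.
Spread over the 81 km slope with efficiency ε = 0.48: R = ε·F/W = 0.48 × 633.68 / 81000 m = 3.755e-03 mm/s.
R = 3.755e-03 × 3600 = 13.5 mm/hr.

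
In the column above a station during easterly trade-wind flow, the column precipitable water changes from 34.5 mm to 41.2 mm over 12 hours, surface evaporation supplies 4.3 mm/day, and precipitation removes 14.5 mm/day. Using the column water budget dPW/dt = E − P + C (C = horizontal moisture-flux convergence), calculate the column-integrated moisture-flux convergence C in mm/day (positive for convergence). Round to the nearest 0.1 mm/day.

C ≈ 23.6 mm/day

dPW/dt = (41.2 − 34.5) mm / (12/24 day) = +13.400 mm/day.
C = dPW/dt − E + P = (+13.400) − 4.3 + 14.5 = 23.6 mm/day.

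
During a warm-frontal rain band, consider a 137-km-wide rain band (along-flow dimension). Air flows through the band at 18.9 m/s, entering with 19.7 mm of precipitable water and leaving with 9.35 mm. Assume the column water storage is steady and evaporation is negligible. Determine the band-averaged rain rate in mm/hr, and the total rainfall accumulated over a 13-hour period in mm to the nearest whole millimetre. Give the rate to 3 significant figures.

Column moisture flux per unit crosswind length is F = V × PW.
Inflow: F_in = 18.9 × 19.7 = 372.33 mm·m/s
Outflow: F_out = 18.9 × 9.35 = 176.715 mm·m/s
Steady-state rate R = (F_in − F_out)/L = (372.33 − 176.715) / 137000 m = 1.428e-03 mm/s.
R = 1.428e-03 × 3600 = 5.14 mm/hr.
Over 13 h: total = 5.14 × 13 = 66.82 ≈ 67 mm.

R ≈ 5.14 mm/hr; total ≈ 67 mm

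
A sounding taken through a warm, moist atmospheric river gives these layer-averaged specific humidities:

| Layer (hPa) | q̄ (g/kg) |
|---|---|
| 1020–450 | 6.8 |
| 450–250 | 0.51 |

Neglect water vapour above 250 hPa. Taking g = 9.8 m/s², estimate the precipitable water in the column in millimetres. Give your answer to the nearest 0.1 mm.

Precipitable water is the column-integrated vapour mass per unit area: PW = (1/g) Σ q̄ Δp, with q in kg/kg and Δp in Pa (1 kg/m² of water = 1 mm).
Layer 1020–450 hPa: Δp = 570 hPa = 57000 Pa, q̄ = 0.0068 kg/kg → 0.0068 × 57000 / 9.8 = 39.55 mm
Layer 450–250 hPa: Δp = 200 hPa = 20000 Pa, q̄ = 0.00051 kg/kg → 0.00051 × 20000 / 9.8 = 1.04 mm
PW = 39.55 + 1.04 = 40.59 ≈ 40.6 mm.

PW ≈ 40.6 mm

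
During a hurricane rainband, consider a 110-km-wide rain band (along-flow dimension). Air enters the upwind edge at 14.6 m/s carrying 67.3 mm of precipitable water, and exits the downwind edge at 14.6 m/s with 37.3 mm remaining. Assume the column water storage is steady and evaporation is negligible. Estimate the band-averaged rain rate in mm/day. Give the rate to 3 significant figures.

Column moisture flux per unit crosswind length is F = V × PW.
Inflow: F_in = 14.6 × 67.3 = 982.58 mm·m/s
Outflow: F_out = 14.6 × 37.3 = 544.58 mm·m/s
Steady-state rate R = (F_in − F_out)/L = (982.58 − 544.58) / 110000 m = 3.982e-03 mm/s.
R = 3.982e-03 × 3600 × 24 = 344 mm/day.

R ≈ 344 mm/day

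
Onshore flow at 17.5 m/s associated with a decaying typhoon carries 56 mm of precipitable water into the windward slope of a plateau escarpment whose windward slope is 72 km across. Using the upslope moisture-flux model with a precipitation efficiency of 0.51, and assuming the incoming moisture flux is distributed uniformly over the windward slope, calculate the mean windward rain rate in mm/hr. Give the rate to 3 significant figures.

R ≈ 25.0 mm/hr

Incoming column moisture flux per unit ridge length: F = V × PW = 17.5 × 56 = 980 mm·m/s.
Spread over the 72 km slope with efficiency ε = 0.51: R = ε·F/W = 0.51 × 980 / 72000 m = 6.942e-03 mm/s.
R = 6.942e-03 × 3600 = 25.0 mm/hr.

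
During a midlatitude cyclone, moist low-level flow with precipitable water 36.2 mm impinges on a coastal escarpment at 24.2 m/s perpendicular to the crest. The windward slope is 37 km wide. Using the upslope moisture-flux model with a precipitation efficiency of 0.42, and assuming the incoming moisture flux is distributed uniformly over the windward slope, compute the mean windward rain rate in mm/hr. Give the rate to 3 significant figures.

R ≈ 35.8 mm/hr

Incoming column moisture flux per unit ridge length: F = V × PW = 24.2 × 36.2 = 876.04 mm·m/s.
Spread over the 37 km slope with efficiency ε = 0.42: R = ε·F/W = 0.42 × 876.04 / 37000 m = 9.944e-03 mm/s.
R = 9.944e-03 × 3600 = 35.8 mm/hr.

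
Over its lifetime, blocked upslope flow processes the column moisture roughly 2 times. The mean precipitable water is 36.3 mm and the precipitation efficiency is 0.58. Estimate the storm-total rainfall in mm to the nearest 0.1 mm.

rainfall ≈ 42.1 mm

Each cycle deposits ε × PW = 0.58 × 36.3 = 21.054 mm.
Over 2 cycles: 2 × 21.054 = 42.1 mm.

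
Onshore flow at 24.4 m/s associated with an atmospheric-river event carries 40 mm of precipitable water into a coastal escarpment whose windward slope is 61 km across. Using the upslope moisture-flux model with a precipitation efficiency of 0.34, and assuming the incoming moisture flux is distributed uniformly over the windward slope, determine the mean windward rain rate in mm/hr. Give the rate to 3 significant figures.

R ≈ 19.6 mm/hr

Incoming column moisture flux per unit ridge length: F = V × PW = 24.4 × 40 = 976 mm·m/s.
Spread over the 61 km slope with efficiency ε = 0.34: R = ε·F/W = 0.34 × 976 / 61000 m = 5.440e-03 mm/s.
R = 5.440e-03 × 3600 = 19.6 mm/hr.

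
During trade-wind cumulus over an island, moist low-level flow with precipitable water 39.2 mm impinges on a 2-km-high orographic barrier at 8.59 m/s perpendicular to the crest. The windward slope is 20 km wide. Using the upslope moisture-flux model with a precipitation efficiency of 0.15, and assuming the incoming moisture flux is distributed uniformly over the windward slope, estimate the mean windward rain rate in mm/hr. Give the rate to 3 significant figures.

Incoming column moisture flux per unit ridge length: F = V × PW = 8.59 × 39.2 = 336.728 mm·m/s.
Spread over the 20 km slope with efficiency ε = 0.15: R = ε·F/W = 0.15 × 336.728 / 20000 m = 2.525e-03 mm/s.
R = 2.525e-03 × 3600 = 9.09 mm/hr.

R ≈ 9.09 mm/hr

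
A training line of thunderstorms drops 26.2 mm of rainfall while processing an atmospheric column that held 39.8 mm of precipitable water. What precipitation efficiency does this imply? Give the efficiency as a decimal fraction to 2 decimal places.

ε ≈ 0.66

ε = rainfall / PW = 26.2 / 39.8 = 0.66.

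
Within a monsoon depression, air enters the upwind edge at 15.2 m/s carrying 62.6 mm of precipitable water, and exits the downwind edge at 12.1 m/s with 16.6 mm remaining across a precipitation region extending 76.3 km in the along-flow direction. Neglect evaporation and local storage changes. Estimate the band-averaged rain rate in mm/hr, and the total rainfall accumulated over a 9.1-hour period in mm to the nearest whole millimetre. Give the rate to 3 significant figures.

Column moisture flux per unit crosswind length is F = V × PW.
Inflow: F_in = 15.2 × 62.6 = 951.52 mm·m/s
Outflow: F_out = 12.1 × 16.6 = 200.86 mm·m/s
Steady-state rate R = (F_in − F_out)/L = (951.52 − 200.86) / 76300 m = 9.838e-03 mm/s.
R = 9.838e-03 × 3600 = 35.4 mm/hr.
Over 9.1 h: total = 35.4 × 9.1 = 322.14 ≈ 322 mm.

R ≈ 35.4 mm/hr; total ≈ 322 mm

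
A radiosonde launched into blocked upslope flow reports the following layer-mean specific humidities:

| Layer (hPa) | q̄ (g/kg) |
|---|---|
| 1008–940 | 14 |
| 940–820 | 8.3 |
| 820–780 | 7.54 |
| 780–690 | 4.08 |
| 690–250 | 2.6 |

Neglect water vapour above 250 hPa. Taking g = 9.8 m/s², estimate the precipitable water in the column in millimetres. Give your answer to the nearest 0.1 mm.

Precipitable water is the column-integrated vapour mass per unit area: PW = (1/g) Σ q̄ Δp, with q in kg/kg and Δp in Pa (1 kg/m² of water = 1 mm).
Layer 1008–940 hPa: Δp = 68 hPa = 6800 Pa, q̄ = 0.014 kg/kg → 0.014 × 6800 / 9.8 = 9.71 mm
Layer 940–820 hPa: Δp = 120 hPa = 12000 Pa, q̄ = 0.0083 kg/kg → 0.0083 × 12000 / 9.8 = 10.16 mm
Layer 820–780 hPa: Δp = 40 hPa = 4000 Pa, q̄ = 0.00754 kg/kg → 0.00754 × 4000 / 9.8 = 3.08 mm
Layer 780–690 hPa: Δp = 90 hPa = 9000 Pa, q̄ = 0.00408 kg/kg → 0.00408 × 9000 / 9.8 = 3.75 mm
Layer 690–250 hPa: Δp = 440 hPa = 44000 Pa, q̄ = 0.0026 kg/kg → 0.0026 × 44000 / 9.8 = 11.67 mm
PW = 9.71 + 10.16 + 3.08 + 3.75 + 11.67 = 38.37 ≈ 38.4 mm.

PW ≈ 38.4 mm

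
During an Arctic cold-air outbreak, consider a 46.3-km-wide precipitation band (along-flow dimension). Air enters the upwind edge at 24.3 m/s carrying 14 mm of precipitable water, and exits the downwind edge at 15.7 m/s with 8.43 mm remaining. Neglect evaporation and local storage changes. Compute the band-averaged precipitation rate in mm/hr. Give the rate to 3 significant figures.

R ≈ 16.2 mm/hr

Column moisture flux per unit crosswind length is F = V × PW.
Inflow: F_in = 24.3 × 14 = 340.2 mm·m/s
Outflow: F_out = 15.7 × 8.43 = 132.351 mm·m/s
Steady-state rate R = (F_in − F_out)/L = (340.2 − 132.351) / 46300 m = 4.489e-03 mm/s.
R = 4.489e-03 × 3600 = 16.2 mm/hr.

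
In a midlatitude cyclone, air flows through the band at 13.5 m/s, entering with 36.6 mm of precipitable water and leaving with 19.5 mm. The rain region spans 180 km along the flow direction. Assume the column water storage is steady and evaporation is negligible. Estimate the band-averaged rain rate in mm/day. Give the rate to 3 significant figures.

R ≈ 111 mm/day

Column moisture flux per unit crosswind length is F = V × PW.
Inflow: F_in = 13.5 × 36.6 = 494.1 mm·m/s
Outflow: F_out = 13.5 × 19.5 = 263.25 mm·m/s
Steady-state rate R = (F_in − F_out)/L = (494.1 − 263.25) / 180000 m = 1.283e-03 mm/s.
R = 1.283e-03 × 3600 × 24 = 111 mm/day.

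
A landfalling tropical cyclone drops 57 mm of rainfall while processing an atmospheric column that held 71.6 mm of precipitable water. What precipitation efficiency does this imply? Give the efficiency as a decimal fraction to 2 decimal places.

ε ≈ 0.80

ε = rainfall / PW = 57 / 71.6 = 0.80.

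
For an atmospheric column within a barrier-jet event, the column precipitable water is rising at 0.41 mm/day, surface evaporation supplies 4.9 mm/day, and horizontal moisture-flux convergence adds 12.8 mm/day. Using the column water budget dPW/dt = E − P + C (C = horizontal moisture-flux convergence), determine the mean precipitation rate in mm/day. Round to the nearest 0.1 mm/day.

dPW/dt = +0.41 mm/day.
P = E + C − dPW/dt = 4.9 + (12.8) − (+0.41) = 17.3 mm/day.

P ≈ 17.3 mm/day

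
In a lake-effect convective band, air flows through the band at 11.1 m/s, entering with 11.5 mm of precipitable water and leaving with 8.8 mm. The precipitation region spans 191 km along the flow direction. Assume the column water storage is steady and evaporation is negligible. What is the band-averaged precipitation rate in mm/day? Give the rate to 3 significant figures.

R ≈ 13.6 mm/day

Column moisture flux per unit crosswind length is F = V × PW.
Inflow: F_in = 11.1 × 11.5 = 127.65 mm·m/s
Outflow: F_out = 11.1 × 8.8 = 97.68 mm·m/s
Steady-state rate R = (F_in − F_out)/L = (127.65 − 97.68) / 191000 m = 1.569e-04 mm/s.
R = 1.569e-04 × 3600 × 24 = 13.6 mm/day.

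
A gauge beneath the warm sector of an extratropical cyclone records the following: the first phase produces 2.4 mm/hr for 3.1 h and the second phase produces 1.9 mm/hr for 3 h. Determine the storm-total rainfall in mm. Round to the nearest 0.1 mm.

Total = Σ Rᵢ Δtᵢ = 2.4 × 3.1 + 1.9 × 3
      = 7.44 + 5.7 = 13.1 mm.

total ≈ 13.1 mm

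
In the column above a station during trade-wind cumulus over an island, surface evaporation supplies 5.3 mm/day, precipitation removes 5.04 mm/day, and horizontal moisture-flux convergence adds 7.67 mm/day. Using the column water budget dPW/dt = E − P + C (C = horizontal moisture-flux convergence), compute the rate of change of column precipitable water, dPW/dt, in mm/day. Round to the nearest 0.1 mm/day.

dPW/dt = E − P + C = 5.3 − 5.04 + (7.67) = 7.9 mm/day.

dPW/dt ≈ 7.9 mm/day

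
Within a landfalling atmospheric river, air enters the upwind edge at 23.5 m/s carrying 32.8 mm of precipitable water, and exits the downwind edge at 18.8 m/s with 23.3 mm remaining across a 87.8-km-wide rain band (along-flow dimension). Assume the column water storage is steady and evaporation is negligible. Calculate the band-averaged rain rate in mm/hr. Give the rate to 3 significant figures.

Column moisture flux per unit crosswind length is F = V × PW.
Inflow: F_in = 23.5 × 32.8 = 770.8 mm·m/s
Outflow: F_out = 18.8 × 23.3 = 438.04 mm·m/s
Steady-state rate R = (F_in − F_out)/L = (770.8 − 438.04) / 87800 m = 3.790e-03 mm/s.
R = 3.790e-03 × 3600 = 13.6 mm/hr.

R ≈ 13.6 mm/hr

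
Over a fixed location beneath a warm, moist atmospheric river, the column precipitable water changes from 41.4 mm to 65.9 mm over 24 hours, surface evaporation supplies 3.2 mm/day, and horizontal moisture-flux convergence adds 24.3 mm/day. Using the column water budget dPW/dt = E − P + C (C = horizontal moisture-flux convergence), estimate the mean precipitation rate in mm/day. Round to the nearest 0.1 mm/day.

P ≈ 3.0 mm/day

dPW/dt = (65.9 − 41.4) mm / (24/24 day) = +24.500 mm/day.
P = E + C − dPW/dt = 3.2 + (24.3) − (+24.500) = 3.0 mm/day.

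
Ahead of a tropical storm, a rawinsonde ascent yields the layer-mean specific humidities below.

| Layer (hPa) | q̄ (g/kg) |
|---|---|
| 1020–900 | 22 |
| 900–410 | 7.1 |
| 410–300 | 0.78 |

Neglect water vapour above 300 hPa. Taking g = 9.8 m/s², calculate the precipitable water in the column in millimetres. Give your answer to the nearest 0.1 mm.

Precipitable water is the column-integrated vapour mass per unit area: PW = (1/g) Σ q̄ Δp, with q in kg/kg and Δp in Pa (1 kg/m² of water = 1 mm).
Layer 1020–900 hPa: Δp = 120 hPa = 12000 Pa, q̄ = 0.022 kg/kg → 0.022 × 12000 / 9.8 = 26.94 mm
Layer 900–410 hPa: Δp = 490 hPa = 49000 Pa, q̄ = 0.0071 kg/kg → 0.0071 × 49000 / 9.8 = 35.50 mm
Layer 410–300 hPa: Δp = 110 hPa = 11000 Pa, q̄ = 0.00078 kg/kg → 0.00078 × 11000 / 9.8 = 0.88 mm
PW = 26.94 + 35.50 + 0.88 = 63.32 ≈ 63.3 mm.

PW ≈ 63.3 mm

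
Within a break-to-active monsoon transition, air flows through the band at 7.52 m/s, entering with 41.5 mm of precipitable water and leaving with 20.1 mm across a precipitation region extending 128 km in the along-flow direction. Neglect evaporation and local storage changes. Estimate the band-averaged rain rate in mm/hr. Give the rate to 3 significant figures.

R ≈ 4.53 mm/hr

Column moisture flux per unit crosswind length is F = V × PW.
Inflow: F_in = 7.52 × 41.5 = 312.08 mm·m/s
Outflow: F_out = 7.52 × 20.1 = 151.152 mm·m/s
Steady-state rate R = (F_in − F_out)/L = (312.08 − 151.152) / 128000 m = 1.257e-03 mm/s.
R = 1.257e-03 × 3600 = 4.53 mm/hr.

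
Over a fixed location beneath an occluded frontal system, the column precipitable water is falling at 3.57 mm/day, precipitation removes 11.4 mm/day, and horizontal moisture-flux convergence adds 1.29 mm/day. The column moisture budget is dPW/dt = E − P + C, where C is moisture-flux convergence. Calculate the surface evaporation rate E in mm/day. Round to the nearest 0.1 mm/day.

E ≈ 6.5 mm/day

dPW/dt = -3.57 mm/day.
E = dPW/dt + P − C = (-3.57) + 11.4 − (1.29) = 6.5 mm/day.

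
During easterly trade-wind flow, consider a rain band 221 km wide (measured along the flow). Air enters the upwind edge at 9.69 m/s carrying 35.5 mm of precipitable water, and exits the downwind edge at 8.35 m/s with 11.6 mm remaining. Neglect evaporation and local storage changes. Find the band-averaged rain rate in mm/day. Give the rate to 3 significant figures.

Column moisture flux per unit crosswind length is F = V × PW.
Inflow: F_in = 9.69 × 35.5 = 343.995 mm·m/s
Outflow: F_out = 8.35 × 11.6 = 96.86 mm·m/s
Steady-state rate R = (F_in − F_out)/L = (343.995 − 96.86) / 221000 m = 1.118e-03 mm/s.
R = 1.118e-03 × 3600 × 24 = 96.6 mm/day.

R ≈ 96.6 mm/day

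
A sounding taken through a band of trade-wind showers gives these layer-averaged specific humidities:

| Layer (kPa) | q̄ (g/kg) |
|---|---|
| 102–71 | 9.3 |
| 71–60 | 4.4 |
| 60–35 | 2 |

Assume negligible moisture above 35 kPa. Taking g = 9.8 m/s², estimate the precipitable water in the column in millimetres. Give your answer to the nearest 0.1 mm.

PW ≈ 39.5 mm

Precipitable water is the column-integrated vapour mass per unit area: PW = (1/g) Σ q̄ Δp, with q in kg/kg and Δp in Pa (1 kg/m² of water = 1 mm).
Layer 102–71 kPa: Δp = 310 hPa = 31000 Pa, q̄ = 0.0093 kg/kg → 0.0093 × 31000 / 9.8 = 29.42 mm
Layer 71–60 kPa: Δp = 110 hPa = 11000 Pa, q̄ = 0.0044 kg/kg → 0.0044 × 11000 / 9.8 = 4.94 mm
Layer 60–35 kPa: Δp = 250 hPa = 25000 Pa, q̄ = 0.002 kg/kg → 0.002 × 25000 / 9.8 = 5.10 mm
PW = 29.42 + 4.94 + 5.10 = 39.46 ≈ 39.5 mm.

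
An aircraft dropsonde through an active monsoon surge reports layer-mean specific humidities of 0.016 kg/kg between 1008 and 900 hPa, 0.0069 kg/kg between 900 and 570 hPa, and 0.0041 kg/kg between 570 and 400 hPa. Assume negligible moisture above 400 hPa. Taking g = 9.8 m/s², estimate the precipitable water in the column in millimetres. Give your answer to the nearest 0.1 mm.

PW ≈ 48.0 mm

Precipitable water is the column-integrated vapour mass per unit area: PW = (1/g) Σ q̄ Δp, with q in kg/kg and Δp in Pa (1 kg/m² of water = 1 mm).
Layer 1008–900 hPa: Δp = 108 hPa = 10800 Pa, q̄ = 0.016 kg/kg → 0.016 × 10800 / 9.8 = 17.63 mm
Layer 900–570 hPa: Δp = 330 hPa = 33000 Pa, q̄ = 0.0069 kg/kg → 0.0069 × 33000 / 9.8 = 23.23 mm
Layer 570–400 hPa: Δp = 170 hPa = 17000 Pa, q̄ = 0.0041 kg/kg → 0.0041 × 17000 / 9.8 = 7.11 mm
PW = 17.63 + 23.23 + 7.11 = 47.97 ≈ 48.0 mm.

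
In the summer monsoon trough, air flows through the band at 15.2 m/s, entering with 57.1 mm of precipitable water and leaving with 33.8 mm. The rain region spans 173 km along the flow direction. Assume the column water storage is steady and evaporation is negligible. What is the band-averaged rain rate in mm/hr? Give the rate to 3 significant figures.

R ≈ 7.37 mm/hr

Column moisture flux per unit crosswind length is F = V × PW.
Inflow: F_in = 15.2 × 57.1 = 867.92 mm·m/s
Outflow: F_out = 15.2 × 33.8 = 513.76 mm·m/s
Steady-state rate R = (F_in − F_out)/L = (867.92 − 513.76) / 173000 m = 2.047e-03 mm/s.
R = 2.047e-03 × 3600 = 7.37 mm/hr.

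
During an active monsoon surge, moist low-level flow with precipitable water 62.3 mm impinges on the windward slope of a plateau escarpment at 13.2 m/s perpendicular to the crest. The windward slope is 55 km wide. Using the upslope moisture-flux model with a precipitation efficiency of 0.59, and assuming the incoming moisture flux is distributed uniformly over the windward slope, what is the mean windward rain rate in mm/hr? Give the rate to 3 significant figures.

R ≈ 31.8 mm/hr

Incoming column moisture flux per unit ridge length: F = V × PW = 13.2 × 62.3 = 822.36 mm·m/s.
Spread over the 55 km slope with efficiency ε = 0.59: R = ε·F/W = 0.59 × 822.36 / 55000 m = 8.822e-03 mm/s.
R = 8.822e-03 × 3600 = 31.8 mm/hr.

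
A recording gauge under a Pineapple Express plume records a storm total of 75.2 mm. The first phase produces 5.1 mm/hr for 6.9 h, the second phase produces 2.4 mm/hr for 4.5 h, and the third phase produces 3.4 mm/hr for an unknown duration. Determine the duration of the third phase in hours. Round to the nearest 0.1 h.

Known phases: 5.1 × 6.9 + 2.4 × 4.5 = 35.19 + 10.8 = 45.99 mm.
Remaining depth = 75.2 − 45.99 = 29.21 mm.
Duration = 29.21 / 3.4 = 8.6 h.

duration ≈ 8.6 h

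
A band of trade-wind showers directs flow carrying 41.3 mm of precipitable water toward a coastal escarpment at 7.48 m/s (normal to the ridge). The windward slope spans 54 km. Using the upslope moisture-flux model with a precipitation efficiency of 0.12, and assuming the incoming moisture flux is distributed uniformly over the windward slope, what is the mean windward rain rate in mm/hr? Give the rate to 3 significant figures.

R ≈ 2.47 mm/hr

Incoming column moisture flux per unit ridge length: F = V × PW = 7.48 × 41.3 = 308.924 mm·m/s.
Spread over the 54 km slope with efficiency ε = 0.12: R = ε·F/W = 0.12 × 308.924 / 54000 m = 6.865e-04 mm/s.
R = 6.865e-04 × 3600 = 2.47 mm/hr.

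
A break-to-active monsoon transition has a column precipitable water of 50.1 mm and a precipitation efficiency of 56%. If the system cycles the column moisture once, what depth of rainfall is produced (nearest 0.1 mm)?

Rainfall = ε × PW = 0.56 × 50.1 = 28.1 mm.

rainfall ≈ 28.1 mm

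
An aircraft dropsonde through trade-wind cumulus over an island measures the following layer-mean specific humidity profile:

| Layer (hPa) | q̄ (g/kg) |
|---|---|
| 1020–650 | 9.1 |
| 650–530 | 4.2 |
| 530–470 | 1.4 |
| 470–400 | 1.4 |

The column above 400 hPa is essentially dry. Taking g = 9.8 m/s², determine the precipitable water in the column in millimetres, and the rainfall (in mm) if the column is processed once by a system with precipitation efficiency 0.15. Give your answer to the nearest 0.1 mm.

Precipitable water is the column-integrated vapour mass per unit area: PW = (1/g) Σ q̄ Δp, with q in kg/kg and Δp in Pa (1 kg/m² of water = 1 mm).
Layer 1020–650 hPa: Δp = 370 hPa = 37000 Pa, q̄ = 0.0091 kg/kg → 0.0091 × 37000 / 9.8 = 34.36 mm
Layer 650–530 hPa: Δp = 120 hPa = 12000 Pa, q̄ = 0.0042 kg/kg → 0.0042 × 12000 / 9.8 = 5.14 mm
Layer 530–470 hPa: Δp = 60 hPa = 6000 Pa, q̄ = 0.0014 kg/kg → 0.0014 × 6000 / 9.8 = 0.86 mm
Layer 470–400 hPa: Δp = 70 hPa = 7000 Pa, q̄ = 0.0014 kg/kg → 0.0014 × 7000 / 9.8 = 1.00 mm
PW = 34.36 + 5.14 + 0.86 + 1.00 = 41.36 ≈ 41.4 mm.
Rainfall = ε × PW = 0.15 × 41.4 = 6.2 mm.

PW ≈ 41.4 mm; rainfall ≈ 6.2 mm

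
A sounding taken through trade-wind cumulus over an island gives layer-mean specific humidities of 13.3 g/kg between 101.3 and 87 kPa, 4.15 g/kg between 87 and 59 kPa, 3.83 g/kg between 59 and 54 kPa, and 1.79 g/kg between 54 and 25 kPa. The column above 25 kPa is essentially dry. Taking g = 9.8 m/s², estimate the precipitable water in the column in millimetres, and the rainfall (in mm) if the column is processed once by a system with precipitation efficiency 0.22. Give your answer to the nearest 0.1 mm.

Precipitable water is the column-integrated vapour mass per unit area: PW = (1/g) Σ q̄ Δp, with q in kg/kg and Δp in Pa (1 kg/m² of water = 1 mm).
Layer 101.3–87 kPa: Δp = 143 hPa = 14300 Pa, q̄ = 0.0133 kg/kg → 0.0133 × 14300 / 9.8 = 19.41 mm
Layer 87–59 kPa: Δp = 280 hPa = 28000 Pa, q̄ = 0.00415 kg/kg → 0.00415 × 28000 / 9.8 = 11.86 mm
Layer 59–54 kPa: Δp = 50 hPa = 5000 Pa, q̄ = 0.00383 kg/kg → 0.00383 × 5000 / 9.8 = 1.95 mm
Layer 54–25 kPa: Δp = 290 hPa = 29000 Pa, q̄ = 0.00179 kg/kg → 0.00179 × 29000 / 9.8 = 5.30 mm
PW = 19.41 + 11.86 + 1.95 + 5.30 = 38.52 ≈ 38.5 mm.
Rainfall = ε × PW = 0.22 × 38.5 = 8.5 mm.

PW ≈ 38.5 mm; rainfall ≈ 8.5 mm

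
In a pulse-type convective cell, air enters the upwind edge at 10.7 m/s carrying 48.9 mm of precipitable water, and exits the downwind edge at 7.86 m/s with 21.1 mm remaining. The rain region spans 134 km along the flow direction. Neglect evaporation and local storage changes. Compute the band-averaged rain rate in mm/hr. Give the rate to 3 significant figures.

Column moisture flux per unit crosswind length is F = V × PW.
Inflow: F_in = 10.7 × 48.9 = 523.23 mm·m/s
Outflow: F_out = 7.86 × 21.1 = 165.846 mm·m/s
Steady-state rate R = (F_in − F_out)/L = (523.23 − 165.846) / 134000 m = 2.667e-03 mm/s.
R = 2.667e-03 × 3600 = 9.60 mm/hr.

R ≈ 9.60 mm/hr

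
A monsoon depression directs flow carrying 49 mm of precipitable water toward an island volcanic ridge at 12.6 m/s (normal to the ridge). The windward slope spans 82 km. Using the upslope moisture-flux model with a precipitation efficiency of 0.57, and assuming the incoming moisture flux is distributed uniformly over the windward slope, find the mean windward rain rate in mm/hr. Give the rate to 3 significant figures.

Incoming column moisture flux per unit ridge length: F = V × PW = 12.6 × 49 = 617.4 mm·m/s.
Spread over the 82 km slope with efficiency ε = 0.57: R = ε·F/W = 0.57 × 617.4 / 82000 m = 4.292e-03 mm/s.
R = 4.292e-03 × 3600 = 15.5 mm/hr.

R ≈ 15.5 mm/hr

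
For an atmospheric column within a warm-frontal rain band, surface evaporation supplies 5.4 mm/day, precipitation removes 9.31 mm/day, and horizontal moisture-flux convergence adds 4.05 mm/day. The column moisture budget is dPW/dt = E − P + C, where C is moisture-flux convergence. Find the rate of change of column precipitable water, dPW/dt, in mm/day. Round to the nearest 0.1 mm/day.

dPW/dt = E − P + C = 5.4 − 9.31 + (4.05) = 0.1 mm/day.

dPW/dt ≈ 0.1 mm/day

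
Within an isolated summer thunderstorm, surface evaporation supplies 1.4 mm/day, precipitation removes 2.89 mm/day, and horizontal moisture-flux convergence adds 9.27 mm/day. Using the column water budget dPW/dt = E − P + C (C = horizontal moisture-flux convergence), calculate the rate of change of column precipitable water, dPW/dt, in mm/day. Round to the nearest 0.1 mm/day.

dPW/dt = E − P + C = 1.4 − 2.89 + (9.27) = 7.8 mm/day.

dPW/dt ≈ 7.8 mm/day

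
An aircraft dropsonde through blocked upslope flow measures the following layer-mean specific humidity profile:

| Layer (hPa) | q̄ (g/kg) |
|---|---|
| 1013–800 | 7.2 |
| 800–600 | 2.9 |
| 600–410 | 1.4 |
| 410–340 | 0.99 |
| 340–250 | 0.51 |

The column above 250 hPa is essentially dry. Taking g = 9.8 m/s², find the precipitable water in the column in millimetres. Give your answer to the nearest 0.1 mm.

PW ≈ 25.5 mm

Precipitable water is the column-integrated vapour mass per unit area: PW = (1/g) Σ q̄ Δp, with q in kg/kg and Δp in Pa (1 kg/m² of water = 1 mm).
Layer 1013–800 hPa: Δp = 213 hPa = 21300 Pa, q̄ = 0.0072 kg/kg → 0.0072 × 21300 / 9.8 = 15.65 mm
Layer 800–600 hPa: Δp = 200 hPa = 20000 Pa, q̄ = 0.0029 kg/kg → 0.0029 × 20000 / 9.8 = 5.92 mm
Layer 600–410 hPa: Δp = 190 hPa = 19000 Pa, q̄ = 0.0014 kg/kg → 0.0014 × 19000 / 9.8 = 2.71 mm
Layer 410–340 hPa: Δp = 70 hPa = 7000 Pa, q̄ = 0.00099 kg/kg → 0.00099 × 7000 / 9.8 = 0.71 mm
Layer 340–250 hPa: Δp = 90 hPa = 9000 Pa, q̄ = 0.00051 kg/kg → 0.00051 × 9000 / 9.8 = 0.47 mm
PW = 15.65 + 5.92 + 2.71 + 0.71 + 0.47 = 25.46 ≈ 25.5 mm.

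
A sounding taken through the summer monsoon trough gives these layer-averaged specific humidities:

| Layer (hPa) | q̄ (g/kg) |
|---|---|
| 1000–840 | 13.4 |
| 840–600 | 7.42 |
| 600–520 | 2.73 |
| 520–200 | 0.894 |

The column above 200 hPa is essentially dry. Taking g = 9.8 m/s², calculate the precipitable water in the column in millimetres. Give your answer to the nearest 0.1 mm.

Precipitable water is the column-integrated vapour mass per unit area: PW = (1/g) Σ q̄ Δp, with q in kg/kg and Δp in Pa (1 kg/m² of water = 1 mm).
Layer 1000–840 hPa: Δp = 160 hPa = 16000 Pa, q̄ = 0.0134 kg/kg → 0.0134 × 16000 / 9.8 = 21.88 mm
Layer 840–600 hPa: Δp = 240 hPa = 24000 Pa, q̄ = 0.00742 kg/kg → 0.00742 × 24000 / 9.8 = 18.17 mm
Layer 600–520 hPa: Δp = 80 hPa = 8000 Pa, q̄ = 0.00273 kg/kg → 0.00273 × 8000 / 9.8 = 2.23 mm
Layer 520–200 hPa: Δp = 320 hPa = 32000 Pa, q̄ = 0.000894 kg/kg → 0.000894 × 32000 / 9.8 = 2.92 mm
PW = 21.88 + 18.17 + 2.23 + 2.92 = 45.20 ≈ 45.2 mm.

PW ≈ 45.2 mm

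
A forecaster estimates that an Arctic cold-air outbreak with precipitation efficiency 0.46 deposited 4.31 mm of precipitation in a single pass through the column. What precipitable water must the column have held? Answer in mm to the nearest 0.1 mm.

PW = precipitation / ε = 4.31 / 0.46 = 9.4 mm.

PW ≈ 9.4 mm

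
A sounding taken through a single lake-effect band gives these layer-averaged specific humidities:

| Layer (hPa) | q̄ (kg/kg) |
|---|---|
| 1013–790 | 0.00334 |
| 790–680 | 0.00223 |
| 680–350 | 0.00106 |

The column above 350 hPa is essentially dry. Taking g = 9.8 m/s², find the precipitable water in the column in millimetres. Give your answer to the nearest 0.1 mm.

PW ≈ 13.7 mm

Precipitable water is the column-integrated vapour mass per unit area: PW = (1/g) Σ q̄ Δp, with q in kg/kg and Δp in Pa (1 kg/m² of water = 1 mm).
Layer 1013–790 hPa: Δp = 223 hPa = 22300 Pa, q̄ = 0.00334 kg/kg → 0.00334 × 22300 / 9.8 = 7.60 mm
Layer 790–680 hPa: Δp = 110 hPa = 11000 Pa, q̄ = 0.00223 kg/kg → 0.00223 × 11000 / 9.8 = 2.50 mm
Layer 680–350 hPa: Δp = 330 hPa = 33000 Pa, q̄ = 0.00106 kg/kg → 0.00106 × 33000 / 9.8 = 3.57 mm
PW = 7.60 + 2.50 + 3.57 = 13.67 ≈ 13.7 mm.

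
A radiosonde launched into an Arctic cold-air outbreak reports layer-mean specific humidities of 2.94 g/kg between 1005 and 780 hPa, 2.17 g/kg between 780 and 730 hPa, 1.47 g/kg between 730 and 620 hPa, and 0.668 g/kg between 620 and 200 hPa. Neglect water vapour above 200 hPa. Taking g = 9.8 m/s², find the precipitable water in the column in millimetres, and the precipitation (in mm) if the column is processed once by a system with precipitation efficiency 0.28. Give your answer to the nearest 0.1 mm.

Precipitable water is the column-integrated vapour mass per unit area: PW = (1/g) Σ q̄ Δp, with q in kg/kg and Δp in Pa (1 kg/m² of water = 1 mm).
Layer 1005–780 hPa: Δp = 225 hPa = 22500 Pa, q̄ = 0.00294 kg/kg → 0.00294 × 22500 / 9.8 = 6.75 mm
Layer 780–730 hPa: Δp = 50 hPa = 5000 Pa, q̄ = 0.00217 kg/kg → 0.00217 × 5000 / 9.8 = 1.11 mm
Layer 730–620 hPa: Δp = 110 hPa = 11000 Pa, q̄ = 0.00147 kg/kg → 0.00147 × 11000 / 9.8 = 1.65 mm
Layer 620–200 hPa: Δp = 420 hPa = 42000 Pa, q̄ = 0.000668 kg/kg → 0.000668 × 42000 / 9.8 = 2.86 mm
PW = 6.75 + 1.11 + 1.65 + 2.86 = 12.37 ≈ 12.4 mm.
Precipitation = ε × PW = 0.28 × 12.4 = 3.5 mm.

PW ≈ 12.4 mm; precipitation ≈ 3.5 mm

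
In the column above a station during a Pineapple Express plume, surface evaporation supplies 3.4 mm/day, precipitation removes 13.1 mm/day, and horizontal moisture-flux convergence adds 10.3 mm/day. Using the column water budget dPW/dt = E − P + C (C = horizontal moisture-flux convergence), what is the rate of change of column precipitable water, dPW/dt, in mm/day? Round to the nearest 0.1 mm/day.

dPW/dt ≈ 0.6 mm/day

dPW/dt = E − P + C = 3.4 − 13.1 + (10.3) = 0.6 mm/day.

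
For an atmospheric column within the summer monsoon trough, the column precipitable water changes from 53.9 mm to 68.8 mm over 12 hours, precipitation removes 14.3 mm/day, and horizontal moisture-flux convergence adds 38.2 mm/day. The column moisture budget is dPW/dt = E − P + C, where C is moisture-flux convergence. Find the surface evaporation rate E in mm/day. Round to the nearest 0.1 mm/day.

dPW/dt = (68.8 − 53.9) mm / (12/24 day) = +29.800 mm/day.
E = dPW/dt + P − C = (+29.800) + 14.3 − (38.2) = 5.9 mm/day.

E ≈ 5.9 mm/day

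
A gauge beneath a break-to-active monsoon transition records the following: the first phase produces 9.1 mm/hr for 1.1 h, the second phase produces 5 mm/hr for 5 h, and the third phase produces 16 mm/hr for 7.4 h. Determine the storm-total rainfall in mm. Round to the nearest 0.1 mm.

total ≈ 153.4 mm

Total = Σ Rᵢ Δtᵢ = 9.1 × 1.1 + 5 × 5 + 16 × 7.4
      = 10.01 + 25 + 118.4 = 153.4 mm.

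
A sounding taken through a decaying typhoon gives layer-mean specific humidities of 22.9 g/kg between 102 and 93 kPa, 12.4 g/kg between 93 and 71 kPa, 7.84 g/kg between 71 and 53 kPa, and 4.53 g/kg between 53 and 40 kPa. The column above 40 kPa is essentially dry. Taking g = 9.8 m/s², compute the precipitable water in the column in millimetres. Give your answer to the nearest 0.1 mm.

PW ≈ 69.3 mm

Precipitable water is the column-integrated vapour mass per unit area: PW = (1/g) Σ q̄ Δp, with q in kg/kg and Δp in Pa (1 kg/m² of water = 1 mm).
Layer 102–93 kPa: Δp = 90 hPa = 9000 Pa, q̄ = 0.0229 kg/kg → 0.0229 × 9000 / 9.8 = 21.03 mm
Layer 93–71 kPa: Δp = 220 hPa = 22000 Pa, q̄ = 0.0124 kg/kg → 0.0124 × 22000 / 9.8 = 27.84 mm
Layer 71–53 kPa: Δp = 180 hPa = 18000 Pa, q̄ = 0.00784 kg/kg → 0.00784 × 18000 / 9.8 = 14.40 mm
Layer 53–40 kPa: Δp = 130 hPa = 13000 Pa, q̄ = 0.00453 kg/kg → 0.00453 × 13000 / 9.8 = 6.01 mm
PW = 21.03 + 27.84 + 14.40 + 6.01 = 69.28 ≈ 69.3 mm.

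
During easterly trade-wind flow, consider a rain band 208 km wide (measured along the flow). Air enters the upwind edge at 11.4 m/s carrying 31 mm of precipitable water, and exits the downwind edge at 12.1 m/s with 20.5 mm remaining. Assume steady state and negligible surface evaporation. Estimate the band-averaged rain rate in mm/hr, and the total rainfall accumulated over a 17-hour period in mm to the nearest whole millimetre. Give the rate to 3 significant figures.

Column moisture flux per unit crosswind length is F = V × PW.
Inflow: F_in = 11.4 × 31 = 353.4 mm·m/s
Outflow: F_out = 12.1 × 20.5 = 248.05 mm·m/s
Steady-state rate R = (F_in − F_out)/L = (353.4 − 248.05) / 208000 m = 5.065e-04 mm/s.
R = 5.065e-04 × 3600 = 1.82 mm/hr.
Over 17 h: total = 1.82 × 17 = 30.94 ≈ 31 mm.

R ≈ 1.82 mm/hr; total ≈ 31 mm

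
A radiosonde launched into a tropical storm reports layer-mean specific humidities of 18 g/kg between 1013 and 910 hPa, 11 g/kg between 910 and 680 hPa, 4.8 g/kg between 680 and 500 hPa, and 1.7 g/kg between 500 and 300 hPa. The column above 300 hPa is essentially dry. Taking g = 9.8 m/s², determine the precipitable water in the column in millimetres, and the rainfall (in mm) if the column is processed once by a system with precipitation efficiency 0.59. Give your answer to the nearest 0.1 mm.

PW ≈ 57.0 mm; rainfall ≈ 33.6 mm

Precipitable water is the column-integrated vapour mass per unit area: PW = (1/g) Σ q̄ Δp, with q in kg/kg and Δp in Pa (1 kg/m² of water = 1 mm).
Layer 1013–910 hPa: Δp = 103 hPa = 10300 Pa, q̄ = 0.018 kg/kg → 0.018 × 10300 / 9.8 = 18.92 mm
Layer 910–680 hPa: Δp = 230 hPa = 23000 Pa, q̄ = 0.011 kg/kg → 0.011 × 23000 / 9.8 = 25.82 mm
Layer 680–500 hPa: Δp = 180 hPa = 18000 Pa, q̄ = 0.0048 kg/kg → 0.0048 × 18000 / 9.8 = 8.82 mm
Layer 500–300 hPa: Δp = 200 hPa = 20000 Pa, q̄ = 0.0017 kg/kg → 0.0017 × 20000 / 9.8 = 3.47 mm
PW = 18.92 + 25.82 + 8.82 + 3.47 = 57.03 ≈ 57.0 mm.
Rainfall = ε × PW = 0.59 × 57.0 = 33.6 mm.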